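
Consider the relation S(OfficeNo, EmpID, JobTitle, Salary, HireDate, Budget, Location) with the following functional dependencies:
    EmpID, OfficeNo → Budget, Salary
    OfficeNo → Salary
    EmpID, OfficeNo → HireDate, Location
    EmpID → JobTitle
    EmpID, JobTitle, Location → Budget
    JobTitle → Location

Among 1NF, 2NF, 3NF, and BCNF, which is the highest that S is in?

Candidate key: {EmpID, OfficeNo}. Prime attributes: {EmpID, OfficeNo}.
For OfficeNo → Salary we have {OfficeNo}⁺ = {OfficeNo, Salary}; {OfficeNo} is not a superkey, so BCNF fails.
Because {Salary} is non-prime and the left side of OfficeNo → Salary is not a superkey, the relation is not in 3NF.
The proper key subset {EmpID} of {EmpID, OfficeNo} determines non-prime {Budget, JobTitle, Location}, so the relation is not even in 2NF.

1NF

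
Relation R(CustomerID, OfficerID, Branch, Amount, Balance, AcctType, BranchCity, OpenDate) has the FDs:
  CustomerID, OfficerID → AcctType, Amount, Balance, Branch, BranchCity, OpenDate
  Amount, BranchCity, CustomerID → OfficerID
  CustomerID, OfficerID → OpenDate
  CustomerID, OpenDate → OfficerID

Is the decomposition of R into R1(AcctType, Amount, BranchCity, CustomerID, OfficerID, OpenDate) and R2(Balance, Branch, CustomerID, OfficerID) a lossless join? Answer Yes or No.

Common attributes: {CustomerID, OfficerID}; their closure is {AcctType, Amount, Balance, Branch, BranchCity, CustomerID, OfficerID, OpenDate}.
This includes all of R1, so the common attributes are a superkey of R1 — the join is lossless.

Yes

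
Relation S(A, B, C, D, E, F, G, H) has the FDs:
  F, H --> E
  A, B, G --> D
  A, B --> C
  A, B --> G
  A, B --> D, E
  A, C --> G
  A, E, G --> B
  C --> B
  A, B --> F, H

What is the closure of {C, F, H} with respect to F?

Start with {C, F, H}.
F, H --> E applies; add {E} → now {C, E, F, H}.
C --> B applies; add {B} → now {B, C, E, F, H}.
No further FD applies.

{B, C, E, F, H}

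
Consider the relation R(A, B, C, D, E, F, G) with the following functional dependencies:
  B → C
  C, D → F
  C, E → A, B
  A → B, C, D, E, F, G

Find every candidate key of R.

{A} is a candidate key since {A}⁺ = {A, B, C, D, E, F, G} covers every attribute.
{B, E} is a candidate key since {B, E}⁺ = {A, B, C, D, E, F, G} covers every attribute.
{C, E} is a candidate key since {C, E}⁺ = {A, B, C, D, E, F, G} covers every attribute.
No proper subset of any of these is a key, and no other minimal superkey exists.

{A}, {B, E}, {C, E}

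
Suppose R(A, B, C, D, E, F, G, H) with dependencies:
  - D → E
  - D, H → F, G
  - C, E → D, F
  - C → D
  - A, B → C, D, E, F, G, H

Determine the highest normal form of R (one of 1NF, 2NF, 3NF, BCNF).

2NF

Candidate key: {A, B}. Prime attributes: {A, B}.
D → E: {D}⁺ = {D, E}, which is not all of the attributes, so the left side is not a superkey — BCNF is violated.
D → E determines the non-prime attribute {E} from a non-superkey — 3NF is violated.
No non-prime attribute depends on a proper subset of any candidate key, so 2NF holds.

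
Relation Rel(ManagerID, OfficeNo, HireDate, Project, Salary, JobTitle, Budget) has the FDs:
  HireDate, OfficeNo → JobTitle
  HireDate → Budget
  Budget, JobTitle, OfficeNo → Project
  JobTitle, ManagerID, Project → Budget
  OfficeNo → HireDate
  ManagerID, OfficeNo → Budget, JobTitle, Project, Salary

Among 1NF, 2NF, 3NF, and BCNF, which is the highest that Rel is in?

1NF

Candidate key: {ManagerID, OfficeNo}. Prime attributes: {ManagerID, OfficeNo}.
HireDate, OfficeNo → JobTitle: {HireDate, OfficeNo}⁺ = {Budget, HireDate, JobTitle, OfficeNo, Project}, which is not all of the attributes, so the left side is not a superkey — BCNF is violated.
HireDate, OfficeNo → JobTitle has non-prime {JobTitle} on the right and a non-superkey on the left, so 3NF fails.
Since {OfficeNo} ⊂ {ManagerID, OfficeNo} and {OfficeNo}⁺ ⊇ {Budget, HireDate, JobTitle, Project} with {Budget, HireDate, JobTitle, Project} non-prime, there is a partial dependency; 2NF fails.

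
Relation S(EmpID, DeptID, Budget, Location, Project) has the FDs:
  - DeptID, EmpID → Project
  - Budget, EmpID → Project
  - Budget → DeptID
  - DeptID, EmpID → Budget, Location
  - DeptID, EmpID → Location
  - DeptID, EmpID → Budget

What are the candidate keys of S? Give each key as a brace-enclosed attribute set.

{Budget, EmpID}, {DeptID, EmpID}

Attributes never on any right-hand side: {EmpID} — every candidate key must contain it.
{Budget, EmpID}⁺ = {Budget, DeptID, EmpID, Location, Project} — all of the relation — so {Budget, EmpID} is a candidate key.
{DeptID, EmpID}⁺ = {Budget, DeptID, EmpID, Location, Project} — all of the relation — so {DeptID, EmpID} is a candidate key.
These are minimal and exhaustive — every other superkey contains one of them.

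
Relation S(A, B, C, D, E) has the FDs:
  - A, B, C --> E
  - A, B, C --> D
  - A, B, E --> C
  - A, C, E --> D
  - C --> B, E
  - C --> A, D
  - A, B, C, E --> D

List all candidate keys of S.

{C}⁺ = {A, B, C, D, E} — all of the relation — so {C} is a candidate key.
{A, B, E}⁺ = {A, B, C, D, E} — all of the relation — so {A, B, E} is a candidate key.
Any other superkey properly contains one of these, so there are no further candidate keys.

{A, B, E}, {C}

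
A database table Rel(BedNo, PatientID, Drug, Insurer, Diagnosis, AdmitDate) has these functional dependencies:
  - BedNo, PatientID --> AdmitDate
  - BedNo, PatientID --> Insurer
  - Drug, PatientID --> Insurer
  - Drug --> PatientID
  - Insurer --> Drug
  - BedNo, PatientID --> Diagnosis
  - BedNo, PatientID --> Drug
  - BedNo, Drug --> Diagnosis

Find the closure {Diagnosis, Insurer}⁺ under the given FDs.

Start with {Diagnosis, Insurer}.
Insurer --> Drug applies; add {Drug} → now {Diagnosis, Drug, Insurer}.
Drug --> PatientID applies; add {PatientID} → now {Diagnosis, Drug, Insurer, PatientID}.
No further FD applies.

{Diagnosis, Drug, Insurer, PatientID}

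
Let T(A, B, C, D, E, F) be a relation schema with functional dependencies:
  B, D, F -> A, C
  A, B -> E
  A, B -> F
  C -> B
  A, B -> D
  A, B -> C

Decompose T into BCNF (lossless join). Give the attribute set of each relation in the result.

{A, C, D, E, F}; {B, C}

Candidate keys of the original relation: {A, B}, {A, C}, {B, D, F}, {C, D, F}.
Within {A, B, C, D, E, F}: {C}⁺ ∩ {A, B, C, D, E, F} = {B, C}, not the whole set, so C -> B violates BCNF; decompose into {B, C} and {A, C, D, E, F}.
{B, C} is in BCNF.
{A, C, D, E, F} is in BCNF.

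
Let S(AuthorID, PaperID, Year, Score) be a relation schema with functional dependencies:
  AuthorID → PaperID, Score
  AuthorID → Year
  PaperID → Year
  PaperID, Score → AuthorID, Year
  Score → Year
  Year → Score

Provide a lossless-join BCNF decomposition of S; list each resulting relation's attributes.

{AuthorID, PaperID, Score}; {Score, Year}

Candidate keys of the original relation: {AuthorID}, {PaperID}.
{AuthorID, PaperID, Score, Year}: {Score} determines {Score, Year} here but is not a superkey — split on Score → Year, giving {Score, Year} and {AuthorID, PaperID, Score}.
{Score, Year} has no BCNF violation.
{AuthorID, PaperID, Score} has no BCNF violation.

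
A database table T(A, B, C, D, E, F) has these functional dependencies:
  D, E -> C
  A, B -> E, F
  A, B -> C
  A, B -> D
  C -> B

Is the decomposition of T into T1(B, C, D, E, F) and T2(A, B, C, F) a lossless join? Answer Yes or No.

No

T1 ∩ T2 = {B, C, F}; its closure under F is {B, C, F}.
Neither T1 nor T2 is contained in that closure, so the decomposition is lossy.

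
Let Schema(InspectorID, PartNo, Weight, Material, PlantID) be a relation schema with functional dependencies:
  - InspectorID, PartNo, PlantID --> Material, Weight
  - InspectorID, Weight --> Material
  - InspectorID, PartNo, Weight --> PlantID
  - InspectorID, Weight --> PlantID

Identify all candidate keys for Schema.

Attributes never on any right-hand side: {InspectorID, PartNo} — every candidate key must contain all of them.
Closure of {InspectorID, PartNo, PlantID} is {InspectorID, Material, PartNo, PlantID, Weight}, the whole schema; {InspectorID, PartNo, PlantID} is a candidate key.
Closure of {InspectorID, PartNo, Weight} is {InspectorID, Material, PartNo, PlantID, Weight}, the whole schema; {InspectorID, PartNo, Weight} is a candidate key.
These are minimal and exhaustive — every other superkey contains one of them.

{InspectorID, PartNo, PlantID}, {InspectorID, PartNo, Weight}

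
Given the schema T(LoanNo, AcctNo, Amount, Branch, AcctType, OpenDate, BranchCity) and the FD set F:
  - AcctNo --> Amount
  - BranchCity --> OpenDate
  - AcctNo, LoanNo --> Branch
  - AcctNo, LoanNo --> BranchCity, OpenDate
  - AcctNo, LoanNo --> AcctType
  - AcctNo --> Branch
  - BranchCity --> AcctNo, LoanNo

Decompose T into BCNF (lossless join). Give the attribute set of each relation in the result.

Candidate keys of the original relation: {AcctNo, LoanNo}, {BranchCity}.
Within {AcctNo, AcctType, Amount, Branch, BranchCity, LoanNo, OpenDate}: {AcctNo}⁺ ∩ {AcctNo, AcctType, Amount, Branch, BranchCity, LoanNo, OpenDate} = {AcctNo, Amount, Branch}, not the whole set, so AcctNo --> Amount, Branch violates BCNF; decompose into {AcctNo, Amount, Branch} and {AcctNo, AcctType, BranchCity, LoanNo, OpenDate}.
{AcctNo, Amount, Branch} is in BCNF.
{AcctNo, AcctType, BranchCity, LoanNo, OpenDate} is in BCNF.

{AcctNo, AcctType, BranchCity, LoanNo, OpenDate}; {AcctNo, Amount, Branch}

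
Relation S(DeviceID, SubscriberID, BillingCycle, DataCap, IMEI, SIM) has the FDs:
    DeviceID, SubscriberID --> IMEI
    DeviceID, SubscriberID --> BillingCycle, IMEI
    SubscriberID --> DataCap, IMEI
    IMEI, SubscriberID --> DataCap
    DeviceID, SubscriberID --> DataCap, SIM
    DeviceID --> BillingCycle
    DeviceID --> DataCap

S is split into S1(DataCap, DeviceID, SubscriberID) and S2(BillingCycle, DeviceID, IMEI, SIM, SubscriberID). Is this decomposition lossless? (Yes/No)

S1 ∩ S2 = {DeviceID, SubscriberID}; its closure under F is {BillingCycle, DataCap, DeviceID, IMEI, SIM, SubscriberID}.
S1 is contained in that closure, so S1 ∩ S2 --> S1 holds and the join is lossless.

Yes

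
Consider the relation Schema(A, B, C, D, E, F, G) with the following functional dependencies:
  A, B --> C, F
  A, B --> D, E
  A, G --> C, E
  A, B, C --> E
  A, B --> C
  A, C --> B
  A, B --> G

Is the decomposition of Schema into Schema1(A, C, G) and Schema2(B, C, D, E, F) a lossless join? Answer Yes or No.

Common attributes: {C}; their closure is {C}.
Schema1 ⊄ {C} and Schema2 ⊄ {C}, so the split is lossy.

No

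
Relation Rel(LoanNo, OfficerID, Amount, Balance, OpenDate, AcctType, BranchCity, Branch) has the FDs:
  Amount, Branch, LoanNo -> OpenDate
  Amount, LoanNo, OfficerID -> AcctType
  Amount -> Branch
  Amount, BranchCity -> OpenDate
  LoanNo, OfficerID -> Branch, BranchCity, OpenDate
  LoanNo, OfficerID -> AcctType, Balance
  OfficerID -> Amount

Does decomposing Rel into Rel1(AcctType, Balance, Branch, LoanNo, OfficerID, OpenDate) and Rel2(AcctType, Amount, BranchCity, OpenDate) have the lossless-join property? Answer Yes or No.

Common attributes: {AcctType, OpenDate}; their closure is {AcctType, OpenDate}.
The closure covers neither Rel1 nor Rel2 entirely; the join is not lossless.

No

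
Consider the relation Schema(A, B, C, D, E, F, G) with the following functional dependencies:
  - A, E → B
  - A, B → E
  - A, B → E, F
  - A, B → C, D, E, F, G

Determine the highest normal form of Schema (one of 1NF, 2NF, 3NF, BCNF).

Candidate keys: {A, B}, {A, E}. Prime attributes: {A, B, E}.
Every FD has a superkey on the left, so the relation is in BCNF.

BCNF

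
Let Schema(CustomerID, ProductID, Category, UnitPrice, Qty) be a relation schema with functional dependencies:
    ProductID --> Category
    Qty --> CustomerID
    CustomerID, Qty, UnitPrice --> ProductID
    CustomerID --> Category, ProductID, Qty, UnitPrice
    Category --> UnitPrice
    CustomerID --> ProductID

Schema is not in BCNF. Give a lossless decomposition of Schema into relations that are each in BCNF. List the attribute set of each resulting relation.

{Category, ProductID}; {Category, UnitPrice}; {CustomerID, ProductID, Qty}

Candidate keys of the original relation: {CustomerID}, {Qty}.
In {Category, CustomerID, ProductID, Qty, UnitPrice}, {ProductID} is not a superkey ({ProductID}⁺ restricted to this set is {Category, ProductID, UnitPrice}), so split on ProductID --> Category, UnitPrice into {Category, ProductID, UnitPrice} and {CustomerID, ProductID, Qty}.
In {Category, ProductID, UnitPrice}, {Category} is not a superkey ({Category}⁺ restricted to this set is {Category, UnitPrice}), so split on Category --> UnitPrice into {Category, UnitPrice} and {Category, ProductID}.
{Category, UnitPrice} has no BCNF violation.
{Category, ProductID} has no BCNF violation.
{CustomerID, ProductID, Qty} has no BCNF violation.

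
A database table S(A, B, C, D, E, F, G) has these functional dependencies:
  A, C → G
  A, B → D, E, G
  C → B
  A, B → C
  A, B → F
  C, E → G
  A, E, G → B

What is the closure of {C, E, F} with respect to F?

Start with {C, E, F}.
C → B applies; add {B} → now {B, C, E, F}.
C, E → G applies; add {G} → now {B, C, E, F, G}.
No further FD applies.

{B, C, E, F, G}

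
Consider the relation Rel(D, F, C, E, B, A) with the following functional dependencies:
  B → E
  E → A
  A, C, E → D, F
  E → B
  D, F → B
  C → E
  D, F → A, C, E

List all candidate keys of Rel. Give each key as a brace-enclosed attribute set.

{C}, {D, F}

{C} is a candidate key since {C}⁺ = {A, B, C, D, E, F} covers every attribute.
{D, F} is a candidate key since {D, F}⁺ = {A, B, C, D, E, F} covers every attribute.
These are minimal and exhaustive — every other superkey contains one of them.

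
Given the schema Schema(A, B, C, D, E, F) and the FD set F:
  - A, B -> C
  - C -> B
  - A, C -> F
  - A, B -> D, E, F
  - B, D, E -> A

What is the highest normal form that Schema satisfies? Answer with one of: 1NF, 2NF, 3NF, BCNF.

3NF

Candidate keys: {A, B}, {A, C}, {B, D, E}, {C, D, E}. Prime attributes: {A, B, C, D, E}.
C -> B breaks BCNF: {C}⁺ = {B, C}, so {C} is not a superkey.
But every attribute on its right side ({B}) is prime, and the same holds for every other non-superkey FD, so 3NF still holds.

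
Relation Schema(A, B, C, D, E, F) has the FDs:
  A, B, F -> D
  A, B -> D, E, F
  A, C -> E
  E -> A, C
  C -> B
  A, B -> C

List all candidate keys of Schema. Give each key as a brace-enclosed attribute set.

{E}⁺ = {A, B, C, D, E, F}, which is every attribute, so {E} is a candidate key.
{A, B}⁺ = {A, B, C, D, E, F}, which is every attribute, so {A, B} is a candidate key.
{A, C}⁺ = {A, B, C, D, E, F}, which is every attribute, so {A, C} is a candidate key.
No proper subset of any of these is a key, and no other minimal superkey exists.

{A, B}, {A, C}, {E}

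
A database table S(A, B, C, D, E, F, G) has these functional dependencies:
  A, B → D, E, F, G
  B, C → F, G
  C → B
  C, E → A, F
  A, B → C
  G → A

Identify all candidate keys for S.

{A, B}, {B, G}, {C}

{C} is a candidate key since {C}⁺ = {A, B, C, D, E, F, G} covers every attribute.
{A, B} is a candidate key since {A, B}⁺ = {A, B, C, D, E, F, G} covers every attribute.
{B, G} is a candidate key since {B, G}⁺ = {A, B, C, D, E, F, G} covers every attribute.
These are minimal and exhaustive — every other superkey contains one of them.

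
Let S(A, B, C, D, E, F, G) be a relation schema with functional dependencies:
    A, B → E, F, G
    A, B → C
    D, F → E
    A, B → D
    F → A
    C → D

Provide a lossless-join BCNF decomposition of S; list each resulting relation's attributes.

{A, F}; {B, C, F, G}; {C, D}; {D, E, F}

Candidate keys of the original relation: {A, B}, {B, F}.
Within {A, B, C, D, E, F, G}: {D, F}⁺ ∩ {A, B, C, D, E, F, G} = {A, D, E, F}, not the whole set, so D, F → A, E violates BCNF; decompose into {A, D, E, F} and {B, C, D, F, G}.
Within {A, D, E, F}: {F}⁺ ∩ {A, D, E, F} = {A, F}, not the whole set, so F → A violates BCNF; decompose into {A, F} and {D, E, F}.
{A, F} has no BCNF violation.
{D, E, F} has no BCNF violation.
Within {B, C, D, F, G}: {C}⁺ ∩ {B, C, D, F, G} = {C, D}, not the whole set, so C → D violates BCNF; decompose into {C, D} and {B, C, F, G}.
{C, D} has no BCNF violation.
{B, C, F, G} has no BCNF violation.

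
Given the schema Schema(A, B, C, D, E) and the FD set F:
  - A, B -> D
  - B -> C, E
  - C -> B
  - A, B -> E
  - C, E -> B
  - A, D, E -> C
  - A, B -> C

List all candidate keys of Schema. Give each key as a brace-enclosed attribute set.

Attributes never on any right-hand side: {A} — every candidate key must contain it.
{A, B}⁺ = {A, B, C, D, E}, which is every attribute, so {A, B} is a candidate key.
{A, C}⁺ = {A, B, C, D, E}, which is every attribute, so {A, C} is a candidate key.
{A, D, E}⁺ = {A, B, C, D, E}, which is every attribute, so {A, D, E} is a candidate key.
Any other superkey properly contains one of these, so there are no further candidate keys.

{A, B}, {A, C}, {A, D, E}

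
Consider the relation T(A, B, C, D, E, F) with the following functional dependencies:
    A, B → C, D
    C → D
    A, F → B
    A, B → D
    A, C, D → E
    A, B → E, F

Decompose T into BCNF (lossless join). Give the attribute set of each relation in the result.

Candidate keys of the original relation: {A, B}, {A, F}.
In {A, B, C, D, E, F}, {C} is not a superkey ({C}⁺ restricted to this set is {C, D}), so split on C → D into {C, D} and {A, B, C, E, F}.
{C, D} has no BCNF violation.
In {A, B, C, E, F}, {A, C} is not a superkey ({A, C}⁺ restricted to this set is {A, C, E}), so split on A, C → E into {A, C, E} and {A, B, C, F}.
{A, C, E} has no BCNF violation.
{A, B, C, F} has no BCNF violation.

{A, B, C, F}; {A, C, E}; {C, D}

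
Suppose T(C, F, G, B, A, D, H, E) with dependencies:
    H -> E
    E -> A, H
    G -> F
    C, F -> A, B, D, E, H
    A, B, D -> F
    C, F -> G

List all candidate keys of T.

{A, B, C, D}, {B, C, D, E}, {B, C, D, H}, {C, F}, {C, G}

No FD produces {C}, so it must be in every candidate key.
{C, F}⁺ = {A, B, C, D, E, F, G, H} — all of the relation — so {C, F} is a candidate key.
{C, G}⁺ = {A, B, C, D, E, F, G, H} — all of the relation — so {C, G} is a candidate key.
{A, B, C, D}⁺ = {A, B, C, D, E, F, G, H} — all of the relation — so {A, B, C, D} is a candidate key.
{B, C, D, E}⁺ = {A, B, C, D, E, F, G, H} — all of the relation — so {B, C, D, E} is a candidate key.
{B, C, D, H}⁺ = {A, B, C, D, E, F, G, H} — all of the relation — so {B, C, D, H} is a candidate key.
These are minimal and exhaustive — every other superkey contains one of them.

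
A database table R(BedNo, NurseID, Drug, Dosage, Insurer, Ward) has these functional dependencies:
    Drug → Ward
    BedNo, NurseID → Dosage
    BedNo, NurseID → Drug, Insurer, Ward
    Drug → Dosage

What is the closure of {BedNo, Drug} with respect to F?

{BedNo, Dosage, Drug, Ward}

Start with {BedNo, Drug}.
Drug → Ward applies; add {Ward} → now {BedNo, Drug, Ward}.
Drug → Dosage applies; add {Dosage} → now {BedNo, Dosage, Drug, Ward}.
No further FD applies.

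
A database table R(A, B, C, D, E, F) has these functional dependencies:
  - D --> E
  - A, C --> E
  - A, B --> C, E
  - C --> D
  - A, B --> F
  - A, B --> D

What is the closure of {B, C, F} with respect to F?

Start with {B, C, F}.
C --> D applies; add {D} → now {B, C, D, F}.
D --> E applies; add {E} → now {B, C, D, E, F}.
No further FD applies.

{B, C, D, E, F}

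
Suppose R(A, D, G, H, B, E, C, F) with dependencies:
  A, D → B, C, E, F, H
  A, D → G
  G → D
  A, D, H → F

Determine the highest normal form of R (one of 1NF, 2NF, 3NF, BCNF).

Candidate keys: {A, D}, {A, G}. Prime attributes: {A, D, G}.
For G → D we have {G}⁺ = {D, G}; {G} is not a superkey, so BCNF fails.
But every attribute on its right side ({D}) is prime, and the same holds for every other non-superkey FD, so 3NF still holds.

3NF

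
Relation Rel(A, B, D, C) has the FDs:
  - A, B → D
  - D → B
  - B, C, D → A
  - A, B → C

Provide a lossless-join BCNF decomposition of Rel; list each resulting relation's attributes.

{A, C, D}; {B, D}

Candidate keys of the original relation: {A, B}, {A, D}, {C, D}.
In {A, B, C, D}, {D} is not a superkey ({D}⁺ restricted to this set is {B, D}), so split on D → B into {B, D} and {A, C, D}.
{B, D} is in BCNF.
{A, C, D} is in BCNF.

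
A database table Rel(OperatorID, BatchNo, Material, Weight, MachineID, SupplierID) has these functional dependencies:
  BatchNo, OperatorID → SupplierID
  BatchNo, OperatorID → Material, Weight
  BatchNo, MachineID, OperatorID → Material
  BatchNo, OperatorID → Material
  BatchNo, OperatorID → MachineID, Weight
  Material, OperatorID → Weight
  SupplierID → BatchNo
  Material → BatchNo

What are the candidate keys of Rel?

{BatchNo, OperatorID}, {Material, OperatorID}, {OperatorID, SupplierID}

Attributes never on any right-hand side: {OperatorID} — every candidate key must contain it.
{BatchNo, OperatorID}⁺ = {BatchNo, MachineID, Material, OperatorID, SupplierID, Weight}, which is every attribute, so {BatchNo, OperatorID} is a candidate key.
{Material, OperatorID}⁺ = {BatchNo, MachineID, Material, OperatorID, SupplierID, Weight}, which is every attribute, so {Material, OperatorID} is a candidate key.
{OperatorID, SupplierID}⁺ = {BatchNo, MachineID, Material, OperatorID, SupplierID, Weight}, which is every attribute, so {OperatorID, SupplierID} is a candidate key.
No proper subset of any of these is a key, and no other minimal superkey exists.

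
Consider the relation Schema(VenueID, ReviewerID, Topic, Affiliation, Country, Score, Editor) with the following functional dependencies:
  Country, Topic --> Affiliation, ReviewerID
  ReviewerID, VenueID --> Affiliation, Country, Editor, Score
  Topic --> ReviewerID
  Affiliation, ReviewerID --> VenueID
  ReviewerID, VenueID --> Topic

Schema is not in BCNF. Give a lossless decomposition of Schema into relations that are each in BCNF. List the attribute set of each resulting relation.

Candidate keys of the original relation: {Affiliation, ReviewerID}, {Affiliation, Topic}, {Country, Topic}, {ReviewerID, VenueID}, {Topic, VenueID}.
In {Affiliation, Country, Editor, ReviewerID, Score, Topic, VenueID}, {Topic} is not a superkey ({Topic}⁺ restricted to this set is {ReviewerID, Topic}), so split on Topic --> ReviewerID into {ReviewerID, Topic} and {Affiliation, Country, Editor, Score, Topic, VenueID}.
{ReviewerID, Topic} is in BCNF.
{Affiliation, Country, Editor, Score, Topic, VenueID} is in BCNF.

{Affiliation, Country, Editor, Score, Topic, VenueID}; {ReviewerID, Topic}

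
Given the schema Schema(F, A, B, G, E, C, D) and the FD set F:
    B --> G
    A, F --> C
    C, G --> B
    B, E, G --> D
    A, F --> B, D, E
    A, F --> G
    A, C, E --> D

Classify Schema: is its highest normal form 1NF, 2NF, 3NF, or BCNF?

2NF

Candidate key: {A, F}. Prime attributes: {A, F}.
B --> G breaks BCNF: {B}⁺ = {B, G}, so {B} is not a superkey.
B --> G determines the non-prime attribute {G} from a non-superkey — 3NF is violated.
No non-prime attribute depends on a proper subset of any candidate key, so 2NF holds.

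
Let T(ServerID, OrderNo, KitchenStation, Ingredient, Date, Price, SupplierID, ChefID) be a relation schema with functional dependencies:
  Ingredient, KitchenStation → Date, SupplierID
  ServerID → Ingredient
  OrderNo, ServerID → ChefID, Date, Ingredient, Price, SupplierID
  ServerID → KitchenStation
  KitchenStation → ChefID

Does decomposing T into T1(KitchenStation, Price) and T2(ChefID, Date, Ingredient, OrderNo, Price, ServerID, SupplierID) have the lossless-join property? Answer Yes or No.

The shared attributes are {Price} and {Price}⁺ = {Price}.
T1 ⊄ {Price} and T2 ⊄ {Price}, so the split is lossy.

No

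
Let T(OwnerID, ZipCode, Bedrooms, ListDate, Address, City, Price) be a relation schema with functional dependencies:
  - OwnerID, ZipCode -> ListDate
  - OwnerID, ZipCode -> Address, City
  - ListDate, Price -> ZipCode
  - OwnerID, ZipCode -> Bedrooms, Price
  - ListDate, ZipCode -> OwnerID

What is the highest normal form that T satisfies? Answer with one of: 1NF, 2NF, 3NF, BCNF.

Candidate keys: {ListDate, Price}, {ListDate, ZipCode}, {OwnerID, ZipCode}. Prime attributes: {ListDate, OwnerID, Price, ZipCode}.
Every FD has a superkey on the left, so the relation is in BCNF.

BCNF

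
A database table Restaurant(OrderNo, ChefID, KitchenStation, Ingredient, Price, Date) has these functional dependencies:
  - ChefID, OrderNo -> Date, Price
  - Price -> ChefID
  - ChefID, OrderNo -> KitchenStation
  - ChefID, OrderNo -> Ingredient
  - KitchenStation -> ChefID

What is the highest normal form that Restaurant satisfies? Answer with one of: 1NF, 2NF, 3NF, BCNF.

Candidate keys: {ChefID, OrderNo}, {KitchenStation, OrderNo}, {OrderNo, Price}. Prime attributes: {ChefID, KitchenStation, OrderNo, Price}.
Price -> ChefID: {Price}⁺ = {ChefID, Price}, which is not all of the attributes, so the left side is not a superkey — BCNF is violated.
Its right-hand attributes {ChefID} are all prime, as are those of every other non-superkey FD — the relation is in 3NF.

3NF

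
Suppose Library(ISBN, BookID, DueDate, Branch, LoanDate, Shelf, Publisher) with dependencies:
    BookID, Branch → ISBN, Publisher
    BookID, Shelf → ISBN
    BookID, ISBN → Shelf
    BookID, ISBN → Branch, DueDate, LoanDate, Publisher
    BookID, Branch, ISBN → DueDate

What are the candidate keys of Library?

{BookID, Branch}, {BookID, ISBN}, {BookID, Shelf}

No FD produces {BookID}, so it must be in every candidate key.
{BookID, Branch} is a candidate key since {BookID, Branch}⁺ = {BookID, Branch, DueDate, ISBN, LoanDate, Publisher, Shelf} covers every attribute.
{BookID, ISBN} is a candidate key since {BookID, ISBN}⁺ = {BookID, Branch, DueDate, ISBN, LoanDate, Publisher, Shelf} covers every attribute.
{BookID, Shelf} is a candidate key since {BookID, Shelf}⁺ = {BookID, Branch, DueDate, ISBN, LoanDate, Publisher, Shelf} covers every attribute.
No proper subset of any of these is a key, and no other minimal superkey exists.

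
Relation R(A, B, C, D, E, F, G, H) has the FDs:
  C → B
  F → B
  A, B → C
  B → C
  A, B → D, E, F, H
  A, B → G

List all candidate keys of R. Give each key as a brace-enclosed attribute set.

{A} never appears on the right of any FD, so every key must include it.
Closure of {A, B} is {A, B, C, D, E, F, G, H}, the whole schema; {A, B} is a candidate key.
Closure of {A, C} is {A, B, C, D, E, F, G, H}, the whole schema; {A, C} is a candidate key.
Closure of {A, F} is {A, B, C, D, E, F, G, H}, the whole schema; {A, F} is a candidate key.
Any other superkey properly contains one of these, so there are no further candidate keys.

{A, B}, {A, C}, {A, F}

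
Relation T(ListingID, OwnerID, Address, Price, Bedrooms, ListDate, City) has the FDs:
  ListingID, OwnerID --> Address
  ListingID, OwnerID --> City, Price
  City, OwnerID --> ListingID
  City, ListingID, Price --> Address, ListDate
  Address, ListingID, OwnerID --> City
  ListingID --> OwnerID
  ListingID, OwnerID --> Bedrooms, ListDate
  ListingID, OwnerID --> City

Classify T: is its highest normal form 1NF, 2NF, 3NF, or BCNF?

Candidate keys: {City, OwnerID}, {ListingID}. Prime attributes: {City, ListingID, OwnerID}.
Every FD has a superkey on the left, so the relation is in BCNF.

BCNF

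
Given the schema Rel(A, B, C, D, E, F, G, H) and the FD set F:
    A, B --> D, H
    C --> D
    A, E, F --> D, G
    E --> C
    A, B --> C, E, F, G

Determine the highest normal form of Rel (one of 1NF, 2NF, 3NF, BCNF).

2NF

Candidate key: {A, B}. Prime attributes: {A, B}.
C --> D breaks BCNF: {C}⁺ = {C, D}, so {C} is not a superkey.
C --> D determines the non-prime attribute {D} from a non-superkey — 3NF is violated.
No proper subset of a key has a non-prime attribute in its closure, so there is no partial dependency; 2NF holds.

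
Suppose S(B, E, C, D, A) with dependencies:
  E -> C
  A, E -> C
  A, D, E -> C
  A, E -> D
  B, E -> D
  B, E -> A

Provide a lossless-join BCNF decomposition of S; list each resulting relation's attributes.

{A, B, E}; {A, D, E}; {C, E}

Candidate key of the original relation: {B, E}.
Within {A, B, C, D, E}: {E}⁺ ∩ {A, B, C, D, E} = {C, E}, not the whole set, so E -> C violates BCNF; decompose into {C, E} and {A, B, D, E}.
{C, E} has no BCNF violation.
Within {A, B, D, E}: {A, E}⁺ ∩ {A, B, D, E} = {A, D, E}, not the whole set, so A, E -> D violates BCNF; decompose into {A, D, E} and {A, B, E}.
{A, D, E} has no BCNF violation.
{A, B, E} has no BCNF violation.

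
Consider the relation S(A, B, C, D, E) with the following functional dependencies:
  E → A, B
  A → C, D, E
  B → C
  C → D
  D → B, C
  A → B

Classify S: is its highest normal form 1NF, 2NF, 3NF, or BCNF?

2NF

Candidate keys: {A}, {E}. Prime attributes: {A, E}.
For B → C we have {B}⁺ = {B, C, D}; {B} is not a superkey, so BCNF fails.
B → C has non-prime {C} on the right and a non-superkey on the left, so 3NF fails.
Every candidate key is a single attribute, so no partial dependency is possible; 2NF holds.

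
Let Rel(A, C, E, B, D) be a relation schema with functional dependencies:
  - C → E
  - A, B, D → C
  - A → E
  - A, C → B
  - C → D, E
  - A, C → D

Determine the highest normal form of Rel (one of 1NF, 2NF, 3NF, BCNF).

1NF

Candidate keys: {A, B, D}, {A, C}. Prime attributes: {A, B, C, D}.
C → E breaks BCNF: {C}⁺ = {C, D, E}, so {C} is not a superkey.
C → E has non-prime {E} on the right and a non-superkey on the left, so 3NF fails.
Since {A} ⊂ {A, C} and {A}⁺ ⊇ {E} with {E} non-prime, there is a partial dependency; 2NF fails.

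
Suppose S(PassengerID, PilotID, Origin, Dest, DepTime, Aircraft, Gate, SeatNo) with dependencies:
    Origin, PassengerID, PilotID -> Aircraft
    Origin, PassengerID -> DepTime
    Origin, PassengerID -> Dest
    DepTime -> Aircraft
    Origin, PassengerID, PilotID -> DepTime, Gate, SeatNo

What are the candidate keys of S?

Attributes never on any right-hand side: {Origin, PassengerID, PilotID} — every candidate key must contain all of them.
Closure of {Origin, PassengerID, PilotID} is {Aircraft, DepTime, Dest, Gate, Origin, PassengerID, PilotID, SeatNo}, the whole schema; {Origin, PassengerID, PilotID} is a candidate key.
No other minimal set has full closure, so this is the only candidate key.

{Origin, PassengerID, PilotID}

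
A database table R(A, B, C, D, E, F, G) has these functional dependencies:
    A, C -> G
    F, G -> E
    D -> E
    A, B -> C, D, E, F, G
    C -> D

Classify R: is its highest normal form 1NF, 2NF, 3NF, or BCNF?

Candidate key: {A, B}. Prime attributes: {A, B}.
A, C -> G: {A, C}⁺ = {A, C, D, E, G}, which is not all of the attributes, so the left side is not a superkey — BCNF is violated.
A, C -> G determines the non-prime attribute {G} from a non-superkey — 3NF is violated.
Checking every proper subset of each key, none determines a non-prime attribute — 2NF is satisfied.

2NF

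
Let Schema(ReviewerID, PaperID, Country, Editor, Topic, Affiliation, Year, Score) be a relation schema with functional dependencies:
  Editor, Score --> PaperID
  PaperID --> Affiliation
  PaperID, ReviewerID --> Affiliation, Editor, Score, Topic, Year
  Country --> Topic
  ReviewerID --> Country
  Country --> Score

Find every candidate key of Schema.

No FD produces {ReviewerID}, so it must be in every candidate key.
{Editor, ReviewerID}⁺ = {Affiliation, Country, Editor, PaperID, ReviewerID, Score, Topic, Year}, which is every attribute, so {Editor, ReviewerID} is a candidate key.
{PaperID, ReviewerID}⁺ = {Affiliation, Country, Editor, PaperID, ReviewerID, Score, Topic, Year}, which is every attribute, so {PaperID, ReviewerID} is a candidate key.
Any other superkey properly contains one of these, so there are no further candidate keys.

{Editor, ReviewerID}, {PaperID, ReviewerID}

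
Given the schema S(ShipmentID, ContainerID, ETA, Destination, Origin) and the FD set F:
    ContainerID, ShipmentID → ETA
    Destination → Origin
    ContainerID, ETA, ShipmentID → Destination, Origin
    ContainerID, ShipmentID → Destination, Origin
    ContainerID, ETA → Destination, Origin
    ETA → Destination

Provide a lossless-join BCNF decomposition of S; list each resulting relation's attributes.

{ContainerID, ETA, ShipmentID}; {Destination, ETA}; {Destination, Origin}

Candidate key of the original relation: {ContainerID, ShipmentID}.
In {ContainerID, Destination, ETA, Origin, ShipmentID}, {Destination} is not a superkey ({Destination}⁺ restricted to this set is {Destination, Origin}), so split on Destination → Origin into {Destination, Origin} and {ContainerID, Destination, ETA, ShipmentID}.
{Destination, Origin}: every determinant is a superkey — BCNF.
In {ContainerID, Destination, ETA, ShipmentID}, {ContainerID, ETA} is not a superkey ({ContainerID, ETA}⁺ restricted to this set is {ContainerID, Destination, ETA}), so split on ContainerID, ETA → Destination into {ContainerID, Destination, ETA} and {ContainerID, ETA, ShipmentID}.
In {ContainerID, Destination, ETA}, {ETA} is not a superkey ({ETA}⁺ restricted to this set is {Destination, ETA}), so split on ETA → Destination into {Destination, ETA} and {ContainerID, ETA}.
{Destination, ETA}: every determinant is a superkey — BCNF.
{ContainerID, ETA}: every determinant is a superkey — BCNF.
{ContainerID, ETA, ShipmentID}: every determinant is a superkey — BCNF.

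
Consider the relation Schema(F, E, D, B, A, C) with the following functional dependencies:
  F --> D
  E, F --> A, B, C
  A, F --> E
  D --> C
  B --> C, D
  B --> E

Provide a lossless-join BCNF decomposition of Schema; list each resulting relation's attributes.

Candidate keys of the original relation: {A, F}, {B, F}, {E, F}.
In {A, B, C, D, E, F}, {F} is not a superkey ({F}⁺ restricted to this set is {C, D, F}), so split on F --> C, D into {C, D, F} and {A, B, E, F}.
In {C, D, F}, {D} is not a superkey ({D}⁺ restricted to this set is {C, D}), so split on D --> C into {C, D} and {D, F}.
{C, D} is in BCNF.
{D, F} is in BCNF.
In {A, B, E, F}, {B} is not a superkey ({B}⁺ restricted to this set is {B, E}), so split on B --> E into {B, E} and {A, B, F}.
{B, E} is in BCNF.
{A, B, F} is in BCNF.

{A, B, F}; {B, E}; {C, D}; {D, F}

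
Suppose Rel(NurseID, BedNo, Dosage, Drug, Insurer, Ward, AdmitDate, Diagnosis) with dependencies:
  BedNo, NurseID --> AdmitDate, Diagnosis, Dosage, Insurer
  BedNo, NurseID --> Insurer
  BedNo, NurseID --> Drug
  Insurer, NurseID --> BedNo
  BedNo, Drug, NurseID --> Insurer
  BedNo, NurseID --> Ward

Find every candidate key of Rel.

{BedNo, NurseID}, {Insurer, NurseID}

{NurseID} never appears on the right of any FD, so every key must include it.
Closure of {BedNo, NurseID} is {AdmitDate, BedNo, Diagnosis, Dosage, Drug, Insurer, NurseID, Ward}, the whole schema; {BedNo, NurseID} is a candidate key.
Closure of {Insurer, NurseID} is {AdmitDate, BedNo, Diagnosis, Dosage, Drug, Insurer, NurseID, Ward}, the whole schema; {Insurer, NurseID} is a candidate key.
Any other superkey properly contains one of these, so there are no further candidate keys.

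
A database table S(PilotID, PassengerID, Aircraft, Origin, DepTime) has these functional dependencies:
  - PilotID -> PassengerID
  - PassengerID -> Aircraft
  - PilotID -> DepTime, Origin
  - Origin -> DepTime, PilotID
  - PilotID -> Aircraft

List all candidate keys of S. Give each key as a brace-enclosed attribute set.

{Origin}⁺ = {Aircraft, DepTime, Origin, PassengerID, PilotID}, which is every attribute, so {Origin} is a candidate key.
{PilotID}⁺ = {Aircraft, DepTime, Origin, PassengerID, PilotID}, which is every attribute, so {PilotID} is a candidate key.
No proper subset of any of these is a key, and no other minimal superkey exists.

{Origin}, {PilotID}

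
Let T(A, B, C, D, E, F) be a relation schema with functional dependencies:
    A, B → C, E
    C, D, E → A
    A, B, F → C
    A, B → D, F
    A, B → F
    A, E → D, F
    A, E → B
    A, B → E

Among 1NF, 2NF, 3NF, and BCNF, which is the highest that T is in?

BCNF

Candidate keys: {A, B}, {A, E}, {C, D, E}. Prime attributes: {A, B, C, D, E}.
The left-hand side of every FD is a superkey, so BCNF is satisfied.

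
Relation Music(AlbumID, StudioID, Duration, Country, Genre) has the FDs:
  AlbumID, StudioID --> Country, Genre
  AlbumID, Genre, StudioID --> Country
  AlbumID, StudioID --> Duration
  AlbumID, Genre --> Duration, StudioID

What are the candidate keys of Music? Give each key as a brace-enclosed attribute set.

{AlbumID, Genre}, {AlbumID, StudioID}

Attributes never on any right-hand side: {AlbumID} — every candidate key must contain it.
Closure of {AlbumID, Genre} is {AlbumID, Country, Duration, Genre, StudioID}, the whole schema; {AlbumID, Genre} is a candidate key.
Closure of {AlbumID, StudioID} is {AlbumID, Country, Duration, Genre, StudioID}, the whole schema; {AlbumID, StudioID} is a candidate key.
These are minimal and exhaustive — every other superkey contains one of them.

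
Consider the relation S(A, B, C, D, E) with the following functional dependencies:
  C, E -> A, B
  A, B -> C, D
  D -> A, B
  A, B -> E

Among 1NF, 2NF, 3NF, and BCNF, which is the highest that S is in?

Candidate keys: {A, B}, {C, E}, {D}. Prime attributes: {A, B, C, D, E}.
The left-hand side of every FD is a superkey, so BCNF is satisfied.

BCNF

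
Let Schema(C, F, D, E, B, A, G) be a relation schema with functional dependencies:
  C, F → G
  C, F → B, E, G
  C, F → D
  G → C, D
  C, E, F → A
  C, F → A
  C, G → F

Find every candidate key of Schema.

{C, F}, {G}

{G} is a candidate key since {G}⁺ = {A, B, C, D, E, F, G} covers every attribute.
{C, F} is a candidate key since {C, F}⁺ = {A, B, C, D, E, F, G} covers every attribute.
No proper subset of any of these is a key, and no other minimal superkey exists.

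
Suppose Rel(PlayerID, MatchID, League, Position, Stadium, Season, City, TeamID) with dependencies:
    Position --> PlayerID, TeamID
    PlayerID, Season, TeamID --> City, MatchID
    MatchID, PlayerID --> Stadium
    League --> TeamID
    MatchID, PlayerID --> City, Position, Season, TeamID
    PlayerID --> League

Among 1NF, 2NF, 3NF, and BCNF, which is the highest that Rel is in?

1NF

Candidate keys: {MatchID, PlayerID}, {MatchID, Position}, {PlayerID, Season}, {Position, Season}. Prime attributes: {MatchID, PlayerID, Position, Season}.
Position --> PlayerID, TeamID breaks BCNF: {Position}⁺ = {League, PlayerID, Position, TeamID}, so {Position} is not a superkey.
Position --> PlayerID, TeamID determines the non-prime attribute {TeamID} from a non-superkey — 3NF is violated.
Since {PlayerID} ⊂ {MatchID, PlayerID} and {PlayerID}⁺ ⊇ {League, TeamID} with {League, TeamID} non-prime, there is a partial dependency; 2NF fails.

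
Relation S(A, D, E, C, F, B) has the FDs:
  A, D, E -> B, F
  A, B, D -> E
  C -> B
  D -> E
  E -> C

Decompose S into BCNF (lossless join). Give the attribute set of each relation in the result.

Candidate key of the original relation: {A, D}.
In {A, B, C, D, E, F}, {C} is not a superkey ({C}⁺ restricted to this set is {B, C}), so split on C -> B into {B, C} and {A, C, D, E, F}.
{B, C} is in BCNF.
In {A, C, D, E, F}, {D} is not a superkey ({D}⁺ restricted to this set is {C, D, E}), so split on D -> C, E into {C, D, E} and {A, D, F}.
In {C, D, E}, {E} is not a superkey ({E}⁺ restricted to this set is {C, E}), so split on E -> C into {C, E} and {D, E}.
{C, E} is in BCNF.
{D, E} is in BCNF.
{A, D, F} is in BCNF.

{A, D, F}; {B, C}; {C, E}; {D, E}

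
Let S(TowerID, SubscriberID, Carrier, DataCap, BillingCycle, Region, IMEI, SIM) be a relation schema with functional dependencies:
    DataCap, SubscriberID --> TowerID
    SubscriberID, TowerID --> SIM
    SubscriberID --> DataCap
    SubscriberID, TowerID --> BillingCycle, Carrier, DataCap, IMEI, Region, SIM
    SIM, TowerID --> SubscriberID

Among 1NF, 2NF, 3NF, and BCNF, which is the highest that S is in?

Candidate keys: {SIM, TowerID}, {SubscriberID}. Prime attributes: {SIM, SubscriberID, TowerID}.
Each dependency's left side is a superkey — BCNF holds.

BCNF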